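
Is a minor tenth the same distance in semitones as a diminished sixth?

No

15 semitones (minor tenth) vs 7 semitones (diminished sixth): not equal.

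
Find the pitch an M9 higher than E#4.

Counting two letter names plus an octave up from E lands on F.
A major ninth is 14 semitones; 14 semitones up from E#4 gives F##5.

F##5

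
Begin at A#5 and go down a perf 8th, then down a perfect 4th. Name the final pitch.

A perfect octave down from A#5 is A#4.
Down a perfect fourth from A#4: E#4 (5 semitones down).

E#4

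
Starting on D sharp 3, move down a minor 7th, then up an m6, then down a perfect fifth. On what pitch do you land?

F sharp 2

D#3 down a minor seventh → E#2 (10 semitones).
A minor sixth up from E#2 is C#3.
C#3 down a perfect fifth → F#2 (7 semitones).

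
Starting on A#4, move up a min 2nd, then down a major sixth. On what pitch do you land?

A minor second up from A#4 is B4.
Down a major sixth from B4: D4 (9 semitones down).

D4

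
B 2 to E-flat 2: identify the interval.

Descending from B2 to Eb2 is the same interval as ascending Eb2 to B2.
E to B spans five letter names (E-F-G-A-B) — that makes it a fifth of some quality.
The perfect fifth is 7 semitones; here we have 8, one semitone wider: augmented.

augmented fifth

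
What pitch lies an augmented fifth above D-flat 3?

Five letter names up from D: A.
An augmented fifth is 8 semitones; 8 semitones up from Db3 gives A3.

A 3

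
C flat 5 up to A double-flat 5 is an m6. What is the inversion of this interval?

Interval numbers invert to sum to nine: 6 + 3 = 9, so a sixth inverts to a third.
The quality also flips — minor becomes major — giving a major third.

M3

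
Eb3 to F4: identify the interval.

E to F spans two letter names (E-F), plus an octave — that makes it a ninth of some quality.
Eb3 to F4 is 14 semitones, matching the major ninth exactly, so the quality is major.
(Equivalently, a compound major second: a major second plus an octave.)

M9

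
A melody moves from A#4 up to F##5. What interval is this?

A to F spans six letter names (A-B-C-D-E-F): a sixth.
The major sixth spans 9 semitones, and A#4 to F##5 is exactly 9 semitones — so this is a major sixth.

M6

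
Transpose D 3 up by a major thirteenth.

B 4

Six letters up from D (plus an octave) reaches B.
Moving 21 semitones up from D3 (the size of a major thirteenth) reaches B4.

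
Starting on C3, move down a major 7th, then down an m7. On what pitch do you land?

A major seventh down from C3 is Db2.
Db2 down a minor seventh → Eb1 (10 semitones).

Eb1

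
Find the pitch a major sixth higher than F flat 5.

D flat 6

Counting six letter names up from F lands on D.
A major sixth spans 9 semitones, so from Fb5 the target pitch is Db6.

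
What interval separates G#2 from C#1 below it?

perfect 12th

Descending from G#2 to C#1 is the same interval as ascending C#1 to G#2.
C to G spans five letter names (C-D-E-F-G), plus an octave, so the interval is some kind of twelfth.
Counting semitones, C#1→G#2 is 19, which is the perfect twelfth.
(Equivalently, a compound perfect fifth: a perfect fifth plus an octave.)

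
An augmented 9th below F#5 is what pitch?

The ninth's letter: F down two letter names plus an octave → E.
An augmented ninth is 15 semitones; 15 semitones down from F#5 gives Eb4.

Eb4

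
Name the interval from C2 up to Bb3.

C to B spans seven letter names (C-D-E-F-G-A-B), plus an octave — that makes it a fourteenth of some quality.
A major fourteenth would be 23 semitones, but C2 to Bb3 is 22 — one semitone narrower, making it a minor fourteenth.
(Equivalently, a compound minor seventh: a minor seventh plus an octave.)

minor fourteenth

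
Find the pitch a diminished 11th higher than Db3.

The eleventh's letter: D up four letter names plus an octave → G.
Moving 16 semitones up from Db3 (the size of a diminished eleventh) reaches Gbb4.

Gbb4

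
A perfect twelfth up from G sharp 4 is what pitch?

D sharp 6

Five letters up from G (plus an octave) reaches D.
A perfect twelfth spans 19 semitones, so from G#4 the target pitch is D#6.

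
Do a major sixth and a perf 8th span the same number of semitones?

9 semitones (major sixth) vs 12 semitones (perfect octave): not equal.

No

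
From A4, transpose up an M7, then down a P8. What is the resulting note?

A major seventh up from A4 is G#5.
G#5 down a perfect octave → G#4 (12 semitones).

G#4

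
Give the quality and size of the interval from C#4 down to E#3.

Descending from C#4 to E#3 is the same interval as ascending E#3 to C#4.
E to C spans six letter names (E-F-G-A-B-C): a sixth.
At 8 semitones, E#3→C#4 falls one short of a major sixth: minor.

minor sixth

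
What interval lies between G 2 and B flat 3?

minor tenth

G to B spans three letter names (G-A-B), plus an octave — that makes it a tenth of some quality.
At 15 semitones, G2→Bb3 falls one short of a major tenth: minor.
(Equivalently, a compound minor third: a minor third plus an octave.)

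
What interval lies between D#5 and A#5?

D to A spans five letter names (D-E-F-G-A): a fifth.
D#5 to A#5 is 7 semitones, matching the perfect fifth exactly, so the quality is perfect.

perfect fifth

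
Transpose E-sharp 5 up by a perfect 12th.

Counting five letter names plus an octave up from E lands on B.
Moving 19 semitones up from E#5 (the size of a perfect twelfth) reaches B#6.

B-sharp 6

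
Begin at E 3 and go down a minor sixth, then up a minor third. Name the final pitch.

B 2

Down a minor sixth from E3: G#2 (8 semitones down).
A minor third up from G#2 is B2.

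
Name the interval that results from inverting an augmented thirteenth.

diminished 3rd

First reduce the compound augmented thirteenth to its simple form, an augmented sixth.
Interval numbers invert to sum to nine: 6 + 3 = 9, so a sixth inverts to a third.
The quality also flips — augmented becomes diminished — giving a diminished third.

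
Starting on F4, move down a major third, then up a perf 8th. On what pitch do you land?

F4 down a major third → Db4 (4 semitones).
Db4 up a perfect octave → Db5 (12 semitones).

Db5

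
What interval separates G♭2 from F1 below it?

minor ninth

Descending from Gb2 to F1 is the same interval as ascending F1 to Gb2.
F to G spans two letter names (F-G), plus an octave, so the interval is some kind of ninth.
At 13 semitones, F1→Gb2 falls one short of a major ninth: minor.
(Equivalently, a compound minor second: a minor second plus an octave.)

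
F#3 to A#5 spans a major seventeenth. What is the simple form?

Subtracting seven from the interval number removes an octave: 17 − 14 = 3.
So a major seventeenth is 2 octaves plus a major third. The quality is unchanged.

M3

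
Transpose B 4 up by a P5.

Counting five letter names up from B lands on F.
A perfect fifth spans 7 semitones, so from B4 the target pitch is F#5.

F sharp 5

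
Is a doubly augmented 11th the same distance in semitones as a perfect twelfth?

A doubly augmented eleventh = 19 semitones = a perfect twelfth; enharmonically equal.

Yes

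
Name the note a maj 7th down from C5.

Db4

Counting seven letter names down from C lands on D.
A major seventh spans 11 semitones, so from C5 the target pitch is Db4.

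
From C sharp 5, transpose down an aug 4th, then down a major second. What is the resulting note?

F 4

Down an augmented fourth from C#5: G4 (6 semitones down).
G4 down a major second → F4 (2 semitones).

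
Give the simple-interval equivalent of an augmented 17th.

A3

Take out 2 octaves (14 from the number): 17 − 14 = 3.
Quality carries through unchanged, so the simple form is an augmented third.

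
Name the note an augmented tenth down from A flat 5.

F double-flat 4

Three letters down from A (plus an octave) reaches F.
An augmented tenth spans 17 semitones, so from Ab5 the target pitch is Fbb4.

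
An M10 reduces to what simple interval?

Take out an octave (7 from the number): 10 − 7 = 3.
So a major tenth is an octave plus a major third. The quality is unchanged.

major third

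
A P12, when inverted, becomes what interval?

perfect fourth

First reduce the compound perfect twelfth to its simple form, a perfect fifth.
The rule of nine gives the new number: 9 − 5 = 4, so a fifth becomes a fourth.
And perfect stays perfect under inversion, so we get a perfect fourth.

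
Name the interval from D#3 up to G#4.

perfect eleventh

D to G spans four letter names (D-E-F-G), plus an octave — that makes it an eleventh of some quality.
D#3 to G#4 is 17 semitones, matching the perfect eleventh exactly, so the quality is perfect.
(Equivalently, a compound perfect fourth: a perfect fourth plus an octave.)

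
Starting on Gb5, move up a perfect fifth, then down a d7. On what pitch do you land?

E5

A perfect fifth up from Gb5 is Db6.
Down a diminished seventh from Db6: E5 (9 semitones down).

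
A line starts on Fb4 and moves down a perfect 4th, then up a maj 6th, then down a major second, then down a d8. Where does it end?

G3

Fb4 down a perfect fourth → Cb4 (5 semitones).
Up a major sixth from Cb4: Ab4 (9 semitones up).
Down a major second from Ab4: Gb4 (2 semitones down).
Down a diminished octave from Gb4: G3 (11 semitones down).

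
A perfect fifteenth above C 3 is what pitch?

A fifteenth keeps the letter name C, two octaves up from C.
A perfect fifteenth is 24 semitones; 24 semitones up from C3 gives C5.

C 5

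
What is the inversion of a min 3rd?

The rule of nine gives the new number: 9 − 3 = 6, so a third becomes a sixth.
The quality also flips — minor becomes major — giving a major sixth.

major 6th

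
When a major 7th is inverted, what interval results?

The rule of nine gives the new number: 9 − 7 = 2, so a seventh becomes a second.
And major becomes minor under inversion, so we get a minor second.

m2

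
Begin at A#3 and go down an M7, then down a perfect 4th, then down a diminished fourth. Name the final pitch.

Down a major seventh from A#3: B2 (11 semitones down).
Down a perfect fourth from B2: F#2 (5 semitones down).
F#2 down a diminished fourth → C##2 (4 semitones).

C##2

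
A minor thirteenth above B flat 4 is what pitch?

G flat 6

Counting six letter names plus an octave up from B lands on G.
Moving 20 semitones up from Bb4 (the size of a minor thirteenth) reaches Gb6.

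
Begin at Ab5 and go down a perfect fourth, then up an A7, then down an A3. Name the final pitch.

Bb5

Down a perfect fourth from Ab5: Eb5 (5 semitones down).
Eb5 up an augmented seventh → D#6 (12 semitones).
Down an augmented third from D#6: Bb5 (5 semitones down).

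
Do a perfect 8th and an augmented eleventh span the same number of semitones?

A perfect octave is 12 semitones but an augmented eleventh is 18 semitones — different sizes.

No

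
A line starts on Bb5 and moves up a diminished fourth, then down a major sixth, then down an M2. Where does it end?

Up a diminished fourth from Bb5: Ebb6 (4 semitones up).
Ebb6 down a major sixth → Gbb5 (9 semitones).
A major second down from Gbb5 is Fbb5.

Fbb5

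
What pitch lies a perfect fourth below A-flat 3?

E-flat 3

The fourth takes the letter from A down to E.
Moving 5 semitones down from Ab3 (the size of a perfect fourth) reaches Eb3.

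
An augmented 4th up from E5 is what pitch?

Counting four letter names up from E lands on A.
An augmented fourth spans 6 semitones, so from E5 the target pitch is A#5.

A#5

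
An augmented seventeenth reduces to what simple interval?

A3

Take out 2 octaves (14 from the number): 17 − 14 = 3.
Quality carries through unchanged, so the simple form is an augmented third.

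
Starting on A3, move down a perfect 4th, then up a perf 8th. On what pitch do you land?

E4

A3 down a perfect fourth → E3 (5 semitones).
Up a perfect octave from E3: E4 (12 semitones up).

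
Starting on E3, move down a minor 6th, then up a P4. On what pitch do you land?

A minor sixth down from E3 is G#2.
Up a perfect fourth from G#2: C#3 (5 semitones up).

C#3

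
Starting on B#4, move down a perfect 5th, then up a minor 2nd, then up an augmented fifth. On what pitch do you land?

A perfect fifth down from B#4 is E#4.
A minor second up from E#4 is F#4.
F#4 up an augmented fifth → C##5 (8 semitones).

C##5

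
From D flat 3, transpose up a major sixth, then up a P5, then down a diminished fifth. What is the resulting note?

Db3 up a major sixth → Bb3 (9 semitones).
A perfect fifth up from Bb3 is F4.
Down a diminished fifth from F4: B3 (6 semitones down).

B 3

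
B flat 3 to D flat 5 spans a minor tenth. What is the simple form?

Each octave removed subtracts seven from the number: 10 − 7 = 3.
That makes a minor tenth a compound minor third — an octave plus a minor third.

minor 3rd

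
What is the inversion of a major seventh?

minor 2nd

Interval numbers invert to sum to nine: 7 + 2 = 9, so a seventh inverts to a second.
The quality also flips — major becomes minor — giving a minor second.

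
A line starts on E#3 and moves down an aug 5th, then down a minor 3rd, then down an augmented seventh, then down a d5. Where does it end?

Down an augmented fifth from E#3: A2 (8 semitones down).
Down a minor third from A2: F#2 (3 semitones down).
F#2 down an augmented seventh → Gb1 (12 semitones).
Down a diminished fifth from Gb1: C1 (6 semitones down).

C1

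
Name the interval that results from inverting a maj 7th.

Inverted interval numbers add to nine, so a seventh pairs with a second (7 + 2 = 9).
And major becomes minor under inversion, so we get a minor second.

m2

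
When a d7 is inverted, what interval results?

Interval numbers invert to sum to nine: 7 + 2 = 9, so a seventh inverts to a second.
The quality also flips — diminished becomes augmented — giving an augmented second.

augmented 2nd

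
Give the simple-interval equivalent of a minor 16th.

m2

Subtracting seven from the interval number removes an octave: 16 − 14 = 2.
So a minor sixteenth is 2 octaves plus a minor second. The quality is unchanged.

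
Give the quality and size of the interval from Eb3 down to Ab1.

Descending from Eb3 to Ab1 is the same interval as ascending Ab1 to Eb3.
A to E spans five letter names (A-B-C-D-E), plus an octave — that makes it a twelfth of some quality.
The perfect twelfth spans 19 semitones, and Ab1 to Eb3 is exactly 19 semitones — so this is a perfect twelfth.
(Equivalently, a compound perfect fifth: a perfect fifth plus an octave.)

perfect 12th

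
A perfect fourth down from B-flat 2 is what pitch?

F 2

Four letter names down from B: F.
Moving 5 semitones down from Bb2 (the size of a perfect fourth) reaches F2.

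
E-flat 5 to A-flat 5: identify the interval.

perfect fourth

E to A spans four letter names (E-F-G-A), so the interval is some kind of fourth.
The perfect fourth spans 5 semitones, and Eb5 to Ab5 is exactly 5 semitones — so this is a perfect fourth.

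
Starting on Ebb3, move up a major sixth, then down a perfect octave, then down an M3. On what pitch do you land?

Abb2

A major sixth up from Ebb3 is Cb4.
Cb4 down a perfect octave → Cb3 (12 semitones).
A major third down from Cb3 is Abb2.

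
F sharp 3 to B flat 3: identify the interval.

F to B spans four letter names (F-G-A-B): a fourth.
A perfect fourth would be 5 semitones; F#3 to Bb3 is 4, one semitone narrower, so the interval is diminished.

diminished fourth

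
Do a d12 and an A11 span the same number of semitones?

A diminished twelfth = 18 semitones = an augmented eleventh; enharmonically equal.

Yes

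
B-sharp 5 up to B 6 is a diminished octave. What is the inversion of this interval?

A1

Interval numbers invert to sum to nine: 8 + 1 = 9, so an octave inverts to a unison.
Quality inverts too: diminished becomes augmented. That makes the inversion an augmented unison.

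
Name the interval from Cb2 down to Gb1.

perfect fourth

Descending from Cb2 to Gb1 is the same interval as ascending Gb1 to Cb2.
G to C spans four letter names (G-A-B-C): a fourth.
Counting semitones, Gb1→Cb2 is 5, which is the perfect fourth.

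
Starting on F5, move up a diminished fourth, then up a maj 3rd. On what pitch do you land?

F5 up a diminished fourth → Bbb5 (4 semitones).
Bbb5 up a major third → Db6 (4 semitones).

Db6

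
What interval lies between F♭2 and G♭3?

F to G spans two letter names (F-G), plus an octave, so the interval is some kind of ninth.
The major ninth spans 14 semitones, and Fb2 to Gb3 is exactly 14 semitones — so this is a major ninth.
(Equivalently, a compound major second: a major second plus an octave.)

major ninth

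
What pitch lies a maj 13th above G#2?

The thirteenth's letter: G up six letter names plus an octave → E.
A major thirteenth spans 21 semitones, so from G#2 the target pitch is E#4.

E#4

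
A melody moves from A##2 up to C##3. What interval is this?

minor 3rd

A to C spans three letter names (A-B-C): a third.
A##2 to C##3 is 3 semitones, a half step short of the major third (4), so this is minor.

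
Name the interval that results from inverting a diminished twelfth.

augmented fourth

First reduce the compound diminished twelfth to its simple form, a diminished fifth.
Interval numbers invert to sum to nine: 5 + 4 = 9, so a fifth inverts to a fourth.
The quality also flips — diminished becomes augmented — giving an augmented fourth.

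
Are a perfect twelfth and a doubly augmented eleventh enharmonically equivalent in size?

A perfect twelfth = 19 semitones = a doubly augmented eleventh; enharmonically equal.

Yes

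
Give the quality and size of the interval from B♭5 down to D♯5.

diminished sixth

Descending from Bb5 to D#5 is the same interval as ascending D#5 to Bb5.
D to B spans six letter names (D-E-F-G-A-B), so the interval is some kind of sixth.
A major sixth would be 9 semitones; D#5 to Bb5 is 7, two semitones narrower, so the interval is diminished.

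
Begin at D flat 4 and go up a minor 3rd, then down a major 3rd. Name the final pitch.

D double-flat 4

Db4 up a minor third → Fb4 (3 semitones).
Down a major third from Fb4: Dbb4 (4 semitones down).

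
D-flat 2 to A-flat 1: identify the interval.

P4

Descending from Db2 to Ab1 is the same interval as ascending Ab1 to Db2.
A to D spans four letter names (A-B-C-D): a fourth.
Counting semitones, Ab1→Db2 is 5, which is the perfect fourth.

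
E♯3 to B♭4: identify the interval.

E to B spans five letter names (E-F-G-A-B), plus an octave: a twelfth.
The perfect twelfth is 19 semitones; here we have 17, two semitones narrower: doubly diminished.
(Equivalently, a compound doubly diminished fifth: a doubly diminished fifth plus an octave.)

doubly diminished twelfth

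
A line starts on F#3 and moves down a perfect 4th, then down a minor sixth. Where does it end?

E#2

Down a perfect fourth from F#3: C#3 (5 semitones down).
Down a minor sixth from C#3: E#2 (8 semitones down).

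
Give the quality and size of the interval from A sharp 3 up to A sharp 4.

P8

A to A is the same letter name, plus an octave, so the interval is some kind of octave.
A#3 to A#4 is 12 semitones, matching the perfect octave exactly, so the quality is perfect.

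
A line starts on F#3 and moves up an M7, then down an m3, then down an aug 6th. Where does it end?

E3

A major seventh up from F#3 is E#4.
A minor third down from E#4 is C##4.
An augmented sixth down from C##4 is E3.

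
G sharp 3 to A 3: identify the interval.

m2

G to A spans two letter names (G-A) — that makes it a second of some quality.
G#3 to A3 is 1 semitone, a half step short of the major second (2), so this is minor.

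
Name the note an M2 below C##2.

B#1

Counting two letter names down from C lands on B.
A major second is 2 semitones; 2 semitones down from C##2 gives B#1.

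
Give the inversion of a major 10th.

First reduce the compound major tenth to its simple form, a major third.
Interval numbers invert to sum to nine: 3 + 6 = 9, so a third inverts to a sixth.
Quality inverts too: major becomes minor. That makes the inversion a minor sixth.

minor 6th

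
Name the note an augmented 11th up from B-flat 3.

The eleventh's letter: B up four letter names plus an octave → E.
An augmented eleventh spans 18 semitones, so from Bb3 the target pitch is E5.

E 5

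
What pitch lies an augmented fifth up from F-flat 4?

C 5

The fifth takes the letter from F up to C.
An augmented fifth spans 8 semitones, so from Fb4 the target pitch is C5.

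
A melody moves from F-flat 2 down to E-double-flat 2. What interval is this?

major 2nd

Descending from Fb2 to Ebb2 is the same interval as ascending Ebb2 to Fb2.
E to F spans two letter names (E-F) — that makes it a second of some quality.
Counting semitones, Ebb2→Fb2 is 2, which is the major second.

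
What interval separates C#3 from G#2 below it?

perfect 4th

Descending from C#3 to G#2 is the same interval as ascending G#2 to C#3.
G to C spans four letter names (G-A-B-C) — that makes it a fourth of some quality.
The perfect fourth spans 5 semitones, and G#2 to C#3 is exactly 5 semitones — so this is a perfect fourth.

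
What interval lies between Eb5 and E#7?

doubly augmented fifteenth

E to E is the same letter name, plus 2 octaves: a fifteenth.
Eb5 to E#7 spans 26 semitones — two semitones wider than the perfect fifteenth (24) — giving a doubly augmented fifteenth.
(Equivalently, a compound doubly augmented octave: a doubly augmented octave plus an octave.)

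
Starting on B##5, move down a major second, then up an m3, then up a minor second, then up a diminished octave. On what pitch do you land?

Down a major second from B##5: A##5 (2 semitones down).
Up a minor third from A##5: C##6 (3 semitones up).
C##6 up a minor second → D#6 (1 semitone).
D#6 up a diminished octave → D7 (11 semitones).

D7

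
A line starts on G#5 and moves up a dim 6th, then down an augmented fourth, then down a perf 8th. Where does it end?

Bbb4

A diminished sixth up from G#5 is Eb6.
An augmented fourth down from Eb6 is Bbb5.
Down a perfect octave from Bbb5: Bbb4 (12 semitones down).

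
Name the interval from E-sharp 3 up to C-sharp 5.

E to C spans six letter names (E-F-G-A-B-C), plus an octave — that makes it a thirteenth of some quality.
A major thirteenth would be 21 semitones, but E#3 to C#5 is 20 — one semitone narrower, making it a minor thirteenth.
(Equivalently, a compound minor sixth: a minor sixth plus an octave.)

minor thirteenth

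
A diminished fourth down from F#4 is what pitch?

Four letter names down from F: C.
A diminished fourth spans 4 semitones, so from F#4 the target pitch is C##4.

C##4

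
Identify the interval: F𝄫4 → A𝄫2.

m13

Descending from Fbb4 to Abb2 is the same interval as ascending Abb2 to Fbb4.
A to F spans six letter names (A-B-C-D-E-F), plus an octave — that makes it a thirteenth of some quality.
A major thirteenth would be 21 semitones, but Abb2 to Fbb4 is 20 — one semitone narrower, making it a minor thirteenth.
(Equivalently, a compound minor sixth: a minor sixth plus an octave.)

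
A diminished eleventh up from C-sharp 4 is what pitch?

F 5

The eleventh's letter: C up four letter names plus an octave → F.
A diminished eleventh is 16 semitones; 16 semitones up from C#4 gives F5.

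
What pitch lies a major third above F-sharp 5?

The third takes the letter from F up to A.
Moving 4 semitones up from F#5 (the size of a major third) reaches A#5.

A-sharp 5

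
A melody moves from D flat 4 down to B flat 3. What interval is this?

Descending from Db4 to Bb3 is the same interval as ascending Bb3 to Db4.
B to D spans three letter names (B-C-D), so the interval is some kind of third.
A major third would be 4 semitones, but Bb3 to Db4 is 3 — one semitone narrower, making it a minor third.

minor third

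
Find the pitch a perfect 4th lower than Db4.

Ab3

Four letter names down from D: A.
Moving 5 semitones down from Db4 (the size of a perfect fourth) reaches Ab3.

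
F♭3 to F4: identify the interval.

augmented octave

F to F is the same letter name, plus an octave — that makes it an octave of some quality.
Fb3 to F4 spans 13 semitones — one semitone wider than the perfect octave (12) — giving an augmented octave.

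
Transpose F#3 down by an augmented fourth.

C3

Counting four letter names down from F lands on C.
An augmented fourth is 6 semitones; 6 semitones down from F#3 gives C3.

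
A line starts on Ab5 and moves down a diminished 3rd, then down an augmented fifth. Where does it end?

Bb4

A diminished third down from Ab5 is F#5.
An augmented fifth down from F#5 is Bb4.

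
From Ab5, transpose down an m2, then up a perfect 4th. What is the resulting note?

Ab5 down a minor second → G5 (1 semitone).
Up a perfect fourth from G5: C6 (5 semitones up).

C6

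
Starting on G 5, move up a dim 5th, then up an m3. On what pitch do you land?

F flat 6

G5 up a diminished fifth → Db6 (6 semitones).
A minor third up from Db6 is Fb6.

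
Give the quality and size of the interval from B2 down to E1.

perfect twelfth

Descending from B2 to E1 is the same interval as ascending E1 to B2.
E to B spans five letter names (E-F-G-A-B), plus an octave — that makes it a twelfth of some quality.
E1 to B2 is 19 semitones, matching the perfect twelfth exactly, so the quality is perfect.
(Equivalently, a compound perfect fifth: a perfect fifth plus an octave.)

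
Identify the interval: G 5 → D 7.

perfect twelfth

G to D spans five letter names (G-A-B-C-D), plus an octave, so the interval is some kind of twelfth.
Counting semitones, G5→D7 is 19, which is the perfect twelfth.
(Equivalently, a compound perfect fifth: a perfect fifth plus an octave.)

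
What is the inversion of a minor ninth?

First reduce the compound minor ninth to its simple form, a minor second.
Inverted interval numbers add to nine, so a second pairs with a seventh (2 + 7 = 9).
And minor becomes major under inversion, so we get a major seventh.

M7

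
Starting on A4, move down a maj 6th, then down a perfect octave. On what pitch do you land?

C3

A major sixth down from A4 is C4.
A perfect octave down from C4 is C3.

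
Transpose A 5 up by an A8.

An octave keeps the letter name A, an octave up from A.
An augmented octave is 13 semitones; 13 semitones up from A5 gives A#6.

A-sharp 6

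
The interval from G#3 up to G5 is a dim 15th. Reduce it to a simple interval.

Each octave removed subtracts seven from the number: 15 − 7 = 8.
So a diminished fifteenth is an octave plus a diminished octave. The quality is unchanged.

diminished 8th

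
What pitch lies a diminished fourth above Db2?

Gbb2

The fourth takes the letter from D up to G.
A diminished fourth is 4 semitones; 4 semitones up from Db2 gives Gbb2.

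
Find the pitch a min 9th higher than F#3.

Two letters up from F (plus an octave) reaches G.
A minor ninth is 13 semitones; 13 semitones up from F#3 gives G4.

G4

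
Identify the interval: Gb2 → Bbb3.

minor tenth

G to B spans three letter names (G-A-B), plus an octave — that makes it a tenth of some quality.
At 15 semitones, Gb2→Bbb3 falls one short of a major tenth: minor.
(Equivalently, a compound minor third: a minor third plus an octave.)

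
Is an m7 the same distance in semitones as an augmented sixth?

Yes

Both span 10 semitones: a minor seventh and an augmented sixth are the same chromatic distance.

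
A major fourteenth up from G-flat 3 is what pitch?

F 5

The fourteenth's letter: G up seven letter names plus an octave → F.
A major fourteenth spans 23 semitones, so from Gb3 the target pitch is F5.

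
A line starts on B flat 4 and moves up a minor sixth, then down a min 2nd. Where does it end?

Bb4 up a minor sixth → Gb5 (8 semitones).
Down a minor second from Gb5: F5 (1 semitone down).

F 5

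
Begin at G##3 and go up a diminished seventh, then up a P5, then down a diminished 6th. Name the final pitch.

A diminished seventh up from G##3 is F#4.
A perfect fifth up from F#4 is C#5.
A diminished sixth down from C#5 is E##4.

E##4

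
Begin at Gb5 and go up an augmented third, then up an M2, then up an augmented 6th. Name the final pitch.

Gb5 up an augmented third → B5 (5 semitones).
B5 up a major second → C#6 (2 semitones).
C#6 up an augmented sixth → A##6 (10 semitones).

A##6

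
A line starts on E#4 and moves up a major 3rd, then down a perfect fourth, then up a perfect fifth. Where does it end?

A##4

E#4 up a major third → G##4 (4 semitones).
A perfect fourth down from G##4 is D##4.
D##4 up a perfect fifth → A##4 (7 semitones).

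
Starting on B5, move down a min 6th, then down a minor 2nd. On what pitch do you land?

A minor sixth down from B5 is D#5.
Down a minor second from D#5: C##5 (1 semitone down).

C##5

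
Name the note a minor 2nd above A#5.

Two letter names up from A: B.
A minor second spans 1 semitone, so from A#5 the target pitch is B5.

B5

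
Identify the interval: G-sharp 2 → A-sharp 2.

M2

G to A spans two letter names (G-A) — that makes it a second of some quality.
The major second spans 2 semitones, and G#2 to A#2 is exactly 2 semitones — so this is a major second.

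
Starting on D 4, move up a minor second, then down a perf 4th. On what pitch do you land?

B flat 3

D4 up a minor second → Eb4 (1 semitone).
Eb4 down a perfect fourth → Bb3 (5 semitones).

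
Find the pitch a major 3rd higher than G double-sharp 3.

Three letter names up from G: B.
A major third spans 4 semitones, so from G##3 the target pitch is B##3.

B double-sharp 3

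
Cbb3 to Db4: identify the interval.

C to D spans two letter names (C-D), plus an octave: a ninth.
Cbb3 to Db4 spans 15 semitones — one semitone wider than the major ninth (14) — giving an augmented ninth.
(Equivalently, a compound augmented second: an augmented second plus an octave.)

augmented ninth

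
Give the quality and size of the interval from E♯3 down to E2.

Descending from E#3 to E2 is the same interval as ascending E2 to E#3.
E to E is the same letter name, plus an octave, so the interval is some kind of octave.
The perfect octave is 12 semitones; here we have 13, one semitone wider: augmented.

augmented octave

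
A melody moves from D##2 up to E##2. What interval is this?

major second

D to E spans two letter names (D-E): a second.
The major second spans 2 semitones, and D##2 to E##2 is exactly 2 semitones — so this is a major second.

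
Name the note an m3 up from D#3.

Counting three letter names up from D lands on F.
A minor third spans 3 semitones, so from D#3 the target pitch is F#3.

F#3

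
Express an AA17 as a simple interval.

Subtracting seven from the interval number removes an octave: 17 − 14 = 3.
So a doubly augmented seventeenth is 2 octaves plus a doubly augmented third. The quality is unchanged.

doubly augmented third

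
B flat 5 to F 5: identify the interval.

P4

Descending from Bb5 to F5 is the same interval as ascending F5 to Bb5.
F to B spans four letter names (F-G-A-B) — that makes it a fourth of some quality.
The perfect fourth spans 5 semitones, and F5 to Bb5 is exactly 5 semitones — so this is a perfect fourth.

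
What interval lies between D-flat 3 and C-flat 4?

minor 7th

D to C spans seven letter names (D-E-F-G-A-B-C) — that makes it a seventh of some quality.
A major seventh would be 11 semitones, but Db3 to Cb4 is 10 — one semitone narrower, making it a minor seventh.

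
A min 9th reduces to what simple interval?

Take out an octave (7 from the number): 9 − 7 = 2.
That makes a minor ninth a compound minor second — an octave plus a minor second.

minor second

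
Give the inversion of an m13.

First reduce the compound minor thirteenth to its simple form, a minor sixth.
The rule of nine gives the new number: 9 − 6 = 3, so a sixth becomes a third.
And minor becomes major under inversion, so we get a major third.

major 3rd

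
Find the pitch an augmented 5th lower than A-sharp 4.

The fifth takes the letter from A down to D.
An augmented fifth is 8 semitones; 8 semitones down from A#4 gives D4.

D 4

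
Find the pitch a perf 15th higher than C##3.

The letter stays C (same as the start), shifted two octaves up.
A perfect fifteenth spans 24 semitones, so from C##3 the target pitch is C##5.

C##5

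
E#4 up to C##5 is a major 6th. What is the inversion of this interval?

Inverted interval numbers add to nine, so a sixth pairs with a third (6 + 3 = 9).
And major becomes minor under inversion, so we get a minor third.

minor third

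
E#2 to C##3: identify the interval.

major 6th

E to C spans six letter names (E-F-G-A-B-C): a sixth.
The major sixth spans 9 semitones, and E#2 to C##3 is exactly 9 semitones — so this is a major sixth.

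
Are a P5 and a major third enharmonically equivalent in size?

No

A perfect fifth spans 7 semitones; a major third spans 4 semitones. They differ by 3.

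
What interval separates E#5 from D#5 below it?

major second

Descending from E#5 to D#5 is the same interval as ascending D#5 to E#5.
D to E spans two letter names (D-E) — that makes it a second of some quality.
Counting semitones, D#5→E#5 is 2, which is the major second.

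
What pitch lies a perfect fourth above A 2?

The fourth takes the letter from A up to D.
Moving 5 semitones up from A2 (the size of a perfect fourth) reaches D3.

D 3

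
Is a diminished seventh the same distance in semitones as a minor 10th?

9 semitones (diminished seventh) vs 15 semitones (minor tenth): not equal.

No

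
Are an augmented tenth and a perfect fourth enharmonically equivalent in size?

An augmented tenth spans 17 semitones; a perfect fourth spans 5 semitones. They differ by 12.

No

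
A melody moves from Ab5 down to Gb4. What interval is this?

Descending from Ab5 to Gb4 is the same interval as ascending Gb4 to Ab5.
G to A spans two letter names (G-A), plus an octave, so the interval is some kind of ninth.
The major ninth spans 14 semitones, and Gb4 to Ab5 is exactly 14 semitones — so this is a major ninth.
(Equivalently, a compound major second: a major second plus an octave.)

major 9th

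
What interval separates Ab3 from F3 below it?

Descending from Ab3 to F3 is the same interval as ascending F3 to Ab3.
F to A spans three letter names (F-G-A), so the interval is some kind of third.
A major third would be 4 semitones, but F3 to Ab3 is 3 — one semitone narrower, making it a minor third.

minor third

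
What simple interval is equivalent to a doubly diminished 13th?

doubly diminished 6th

Each octave removed subtracts seven from the number: 13 − 7 = 6.
So a doubly diminished thirteenth is an octave plus a doubly diminished sixth. The quality is unchanged.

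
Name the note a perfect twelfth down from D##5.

Counting five letter names plus an octave down from D lands on G.
A perfect twelfth is 19 semitones; 19 semitones down from D##5 gives G##3.

G##3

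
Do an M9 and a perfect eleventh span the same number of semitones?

No

A major ninth is 14 semitones but a perfect eleventh is 17 semitones — different sizes.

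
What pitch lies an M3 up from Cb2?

Counting three letter names up from C lands on E.
A major third spans 4 semitones, so from Cb2 the target pitch is Eb2.

Eb2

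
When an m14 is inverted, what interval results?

major second

First reduce the compound minor fourteenth to its simple form, a minor seventh.
Inverted interval numbers add to nine, so a seventh pairs with a second (7 + 2 = 9).
The quality also flips — minor becomes major — giving a major second.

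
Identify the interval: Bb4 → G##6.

B to G spans six letter names (B-C-D-E-F-G), plus an octave: a thirteenth.
A major thirteenth would be 21 semitones; Bb4 to G##6 is 23, two semitones wider, so the interval is doubly augmented.
(Equivalently, a compound doubly augmented sixth: a doubly augmented sixth plus an octave.)

AA13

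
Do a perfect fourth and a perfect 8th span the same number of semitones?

No

A perfect fourth spans 5 semitones; a perfect octave spans 12 semitones. They differ by 7.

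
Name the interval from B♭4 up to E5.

augmented fourth

B to E spans four letter names (B-C-D-E), so the interval is some kind of fourth.
The perfect fourth is 5 semitones; here we have 6, one semitone wider: augmented.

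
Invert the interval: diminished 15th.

First reduce the compound diminished fifteenth to its simple form, a diminished octave.
Inverted interval numbers add to nine, so an octave pairs with a unison (8 + 1 = 9).
Quality inverts too: diminished becomes augmented. That makes the inversion an augmented unison.

A1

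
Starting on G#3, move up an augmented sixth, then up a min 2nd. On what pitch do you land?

F##4

An augmented sixth up from G#3 is E##4.
Up a minor second from E##4: F##4 (1 semitone up).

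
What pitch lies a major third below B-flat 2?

G-flat 2

Counting three letter names down from B lands on G.
A major third is 4 semitones; 4 semitones down from Bb2 gives Gb2.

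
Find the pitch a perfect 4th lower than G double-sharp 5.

D double-sharp 5

The fourth takes the letter from G down to D.
A perfect fourth spans 5 semitones, so from G##5 the target pitch is D##5.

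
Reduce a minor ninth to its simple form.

m2

Take out an octave (7 from the number): 9 − 7 = 2.
So a minor ninth is an octave plus a minor second. The quality is unchanged.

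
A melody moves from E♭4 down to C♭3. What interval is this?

Descending from Eb4 to Cb3 is the same interval as ascending Cb3 to Eb4.
C to E spans three letter names (C-D-E), plus an octave — that makes it a tenth of some quality.
Counting semitones, Cb3→Eb4 is 16, which is the major tenth.
(Equivalently, a compound major third: a major third plus an octave.)

major tenth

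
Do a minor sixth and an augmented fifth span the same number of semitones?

A minor sixth spans 8 semitones, and an augmented fifth also spans 8 semitones — they're enharmonic.

Yes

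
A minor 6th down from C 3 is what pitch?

Counting six letter names down from C lands on E.
A minor sixth is 8 semitones; 8 semitones down from C3 gives E2.

E 2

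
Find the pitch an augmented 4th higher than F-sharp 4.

Counting four letter names up from F lands on B.
An augmented fourth spans 6 semitones, so from F#4 the target pitch is B#4.

B-sharp 4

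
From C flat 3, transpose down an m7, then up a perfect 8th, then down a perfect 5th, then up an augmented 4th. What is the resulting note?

A minor seventh down from Cb3 is Db2.
Db2 up a perfect octave → Db3 (12 semitones).
A perfect fifth down from Db3 is Gb2.
Gb2 up an augmented fourth → C3 (6 semitones).

C 3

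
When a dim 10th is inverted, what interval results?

A6

First reduce the compound diminished tenth to its simple form, a diminished third.
Interval numbers invert to sum to nine: 3 + 6 = 9, so a third inverts to a sixth.
Quality inverts too: diminished becomes augmented. That makes the inversion an augmented sixth.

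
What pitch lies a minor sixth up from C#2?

A2

The sixth takes the letter from C up to A.
A minor sixth is 8 semitones; 8 semitones up from C#2 gives A2.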